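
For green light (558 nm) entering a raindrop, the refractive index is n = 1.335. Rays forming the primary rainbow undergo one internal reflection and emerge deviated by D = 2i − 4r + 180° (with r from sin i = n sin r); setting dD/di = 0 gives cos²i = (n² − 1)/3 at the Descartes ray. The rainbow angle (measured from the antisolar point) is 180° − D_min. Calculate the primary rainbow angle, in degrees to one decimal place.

cos²i = (1.78222 − 1)/3 = 0.26074; i = arccos(0.51063) = 59.294°.
sin r = sin 59.294°/1.335 = 0.64405; r = 40.094°.
D_min = 2·59.294° − 4·40.094° + 180° = 138.212°.
Rainbow angle = 180° − D_min = 41.788°.

41.8°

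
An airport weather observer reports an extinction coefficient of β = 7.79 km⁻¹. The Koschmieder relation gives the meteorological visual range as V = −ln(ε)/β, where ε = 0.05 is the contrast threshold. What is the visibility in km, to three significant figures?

0.385 km

V = −ln(0.05) / 7.79 = 2.996 / 7.79 = 0.3846 km.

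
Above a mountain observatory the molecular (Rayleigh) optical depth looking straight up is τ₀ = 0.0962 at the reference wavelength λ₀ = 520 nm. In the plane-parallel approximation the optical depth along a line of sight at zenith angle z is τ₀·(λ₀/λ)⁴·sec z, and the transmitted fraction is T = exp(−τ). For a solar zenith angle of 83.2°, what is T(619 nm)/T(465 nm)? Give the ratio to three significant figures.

2.38

Airmass: sec 83.2° = 8.4457.
τ(619 nm) = 0.0962 × (520/619)⁴ × 8.4457 = 0.0962 × 0.4980 × 8.4457 = 0.4046.
τ(465 nm) = 0.0962 × (520/465)⁴ × 8.4457 = 0.0962 × 1.5639 × 8.4457 = 1.2706.
T(619)/T(465) = exp(τ_B − τ_A) = exp(0.8660) = 2.3773.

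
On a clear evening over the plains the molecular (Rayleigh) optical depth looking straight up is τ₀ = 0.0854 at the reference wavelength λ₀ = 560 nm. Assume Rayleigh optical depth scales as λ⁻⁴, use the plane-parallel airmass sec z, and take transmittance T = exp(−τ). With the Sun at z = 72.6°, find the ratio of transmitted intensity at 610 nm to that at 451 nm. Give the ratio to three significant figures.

1.61

Airmass: sec 72.6° = 3.3440.
τ(610 nm) = 0.0854 × (560/610)⁴ × 3.3440 = 0.0854 × 0.7103 × 3.3440 = 0.2028.
τ(451 nm) = 0.0854 × (560/451)⁴ × 3.3440 = 0.0854 × 2.3771 × 3.3440 = 0.6788.
T(610)/T(451) = exp(τ_B − τ_A) = exp(0.4760) = 1.6096.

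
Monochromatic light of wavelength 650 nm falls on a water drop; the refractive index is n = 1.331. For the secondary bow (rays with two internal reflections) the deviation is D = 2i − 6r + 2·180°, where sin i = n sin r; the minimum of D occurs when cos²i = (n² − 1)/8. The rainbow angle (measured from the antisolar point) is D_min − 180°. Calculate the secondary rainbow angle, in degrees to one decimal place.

50.4°

cos²i = (1.77156 − 1)/8 = 0.09645; i = arccos(0.31056) = 71.907°.
sin r = sin 71.907°/1.331 = 0.71417; r = 45.575°.
D_min = 2·71.907° − 6·45.575° + 360° = 230.365°.
Rainbow angle = D_min − 180° = 50.365°.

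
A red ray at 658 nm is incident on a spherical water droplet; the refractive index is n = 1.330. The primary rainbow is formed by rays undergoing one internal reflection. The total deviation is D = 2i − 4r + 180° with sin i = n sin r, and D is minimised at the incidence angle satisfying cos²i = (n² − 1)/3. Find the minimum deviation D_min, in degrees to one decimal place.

cos²i = (1.76890 − 1)/3 = 0.25630; i = arccos(0.50626) = 59.585°.
sin r = sin 59.585°/1.330 = 0.64841; r = 40.422°.
D_min = 2·59.585° − 4·40.422° + 180° = 137.484°.

137.5°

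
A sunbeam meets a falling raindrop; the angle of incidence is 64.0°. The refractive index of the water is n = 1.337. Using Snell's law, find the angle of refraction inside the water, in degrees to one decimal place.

Snell: sin θ_r = sin θ_i / n = sin 64.0° / 1.337 = 0.8988 / 1.337 = 0.6722.
θ_r = arcsin(0.6722) = 42.24°.

42.2°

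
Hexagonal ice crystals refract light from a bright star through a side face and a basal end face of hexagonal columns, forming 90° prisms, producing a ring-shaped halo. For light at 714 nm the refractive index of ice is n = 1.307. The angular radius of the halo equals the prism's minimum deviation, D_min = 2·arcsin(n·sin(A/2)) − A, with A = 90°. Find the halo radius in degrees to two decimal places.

45.09°

n·sin(A/2) = 1.307 × sin 45° = 1.307 × 0.7071 = 0.9242.
D_min = 2·arcsin(0.9242) − 90° = 2 × 67.546° − 90° = 45.093°.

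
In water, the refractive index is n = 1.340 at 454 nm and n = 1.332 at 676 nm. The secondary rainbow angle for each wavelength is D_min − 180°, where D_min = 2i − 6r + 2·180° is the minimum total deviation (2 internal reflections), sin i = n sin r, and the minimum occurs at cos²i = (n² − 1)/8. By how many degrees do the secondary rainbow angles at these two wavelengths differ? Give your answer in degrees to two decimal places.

2.08°

At 454 nm (n = 1.340): cos²i = 0.09945 → i = 71.618°, r = 45.088°, D_min = 232.709°, rainbow angle = 52.709°.
At 676 nm (n = 1.332): cos²i = 0.09678 → i = 71.875°, r = 45.520°, D_min = 230.628°, rainbow angle = 50.628°.
Angular width = |52.709° − 50.628°| = 2.080°.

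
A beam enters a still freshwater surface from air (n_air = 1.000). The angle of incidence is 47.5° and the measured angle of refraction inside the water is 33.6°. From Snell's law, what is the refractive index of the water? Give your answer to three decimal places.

n = sin θ_i / sin θ_r = sin 47.5° / sin 33.6° = 0.7373 / 0.5534 = 1.3323.

1.332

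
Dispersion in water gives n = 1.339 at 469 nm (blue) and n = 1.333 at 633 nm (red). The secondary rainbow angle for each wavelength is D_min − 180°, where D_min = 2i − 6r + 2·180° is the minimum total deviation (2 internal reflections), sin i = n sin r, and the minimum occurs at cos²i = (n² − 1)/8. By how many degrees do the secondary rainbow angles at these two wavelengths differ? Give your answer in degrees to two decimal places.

1.56°

At 469 nm (n = 1.339): cos²i = 0.09912 → i = 71.650°, r = 45.141°, D_min = 232.451°, rainbow angle = 52.451°.
At 633 nm (n = 1.333): cos²i = 0.09711 → i = 71.843°, r = 45.466°, D_min = 230.891°, rainbow angle = 50.891°.
Angular width = |52.451° − 50.891°| = 1.560°.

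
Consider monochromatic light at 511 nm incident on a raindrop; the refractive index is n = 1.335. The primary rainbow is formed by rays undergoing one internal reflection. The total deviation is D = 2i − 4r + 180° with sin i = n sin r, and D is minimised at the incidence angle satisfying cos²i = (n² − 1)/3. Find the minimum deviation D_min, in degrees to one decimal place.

cos²i = (1.78222 − 1)/3 = 0.26074; i = arccos(0.51063) = 59.294°.
sin r = sin 59.294°/1.335 = 0.64405; r = 40.094°.
D_min = 2·59.294° − 4·40.094° + 180° = 138.212°.

138.2°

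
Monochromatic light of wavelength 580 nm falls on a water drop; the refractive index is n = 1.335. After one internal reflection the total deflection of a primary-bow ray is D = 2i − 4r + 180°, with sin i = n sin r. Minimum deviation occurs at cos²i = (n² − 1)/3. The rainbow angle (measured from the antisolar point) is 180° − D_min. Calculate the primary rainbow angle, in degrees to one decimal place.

cos²i = (1.78222 − 1)/3 = 0.26074; i = arccos(0.51063) = 59.294°.
sin r = sin 59.294°/1.335 = 0.64405; r = 40.094°.
D_min = 2·59.294° − 4·40.094° + 180° = 138.212°.
Rainbow angle = 180° − D_min = 41.788°.

41.8°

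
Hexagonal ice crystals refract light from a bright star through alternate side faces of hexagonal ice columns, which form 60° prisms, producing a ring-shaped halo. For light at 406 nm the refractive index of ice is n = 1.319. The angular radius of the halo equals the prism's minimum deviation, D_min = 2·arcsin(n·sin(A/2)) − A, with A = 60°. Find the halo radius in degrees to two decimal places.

n·sin(A/2) = 1.319 × sin 30° = 1.319 × 0.5000 = 0.6595.
D_min = 2·arcsin(0.6595) − 60° = 2 × 41.262° − 60° = 22.524°.

22.52°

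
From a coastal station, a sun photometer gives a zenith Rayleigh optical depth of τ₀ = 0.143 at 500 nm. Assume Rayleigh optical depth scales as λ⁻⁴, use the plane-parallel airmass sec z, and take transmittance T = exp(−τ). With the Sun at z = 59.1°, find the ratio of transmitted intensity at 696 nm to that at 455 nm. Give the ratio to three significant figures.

Airmass: sec 59.1° = 1.9473.
τ(696 nm) = 0.143 × (500/696)⁴ × 1.9473 = 0.143 × 0.2663 × 1.9473 = 0.0742.
τ(455 nm) = 0.143 × (500/455)⁴ × 1.9473 = 0.143 × 1.4583 × 1.9473 = 0.4061.
T(696)/T(455) = exp(τ_B − τ_A) = exp(0.3319) = 1.3936.

1.39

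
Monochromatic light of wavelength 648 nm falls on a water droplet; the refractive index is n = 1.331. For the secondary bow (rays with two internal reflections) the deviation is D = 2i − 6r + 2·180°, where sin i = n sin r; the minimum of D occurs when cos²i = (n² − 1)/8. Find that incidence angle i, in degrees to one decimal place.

cos²i = (1.331² − 1)/8 = (1.77156 − 1)/8 = 0.09645.
cos i = 0.31056, so i = 71.907°.

71.9°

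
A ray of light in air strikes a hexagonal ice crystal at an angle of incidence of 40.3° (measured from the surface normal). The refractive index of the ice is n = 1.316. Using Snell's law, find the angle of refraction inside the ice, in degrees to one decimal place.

Snell: sin θ_r = sin θ_i / n = sin 40.3° / 1.316 = 0.6468 / 1.316 = 0.4915.
θ_r = arcsin(0.4915) = 29.44°.

29.4°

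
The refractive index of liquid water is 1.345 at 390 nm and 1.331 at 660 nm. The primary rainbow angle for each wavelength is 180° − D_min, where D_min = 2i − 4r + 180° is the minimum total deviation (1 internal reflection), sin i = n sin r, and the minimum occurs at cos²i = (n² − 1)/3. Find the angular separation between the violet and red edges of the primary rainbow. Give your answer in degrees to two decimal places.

2.01°

At 390 nm (n = 1.345): cos²i = 0.26967 → i = 58.715°, r = 39.448°, D_min = 139.635°, rainbow angle = 40.365°.
At 660 nm (n = 1.331): cos²i = 0.25719 → i = 59.527°, r = 40.356°, D_min = 137.630°, rainbow angle = 42.370°.
Angular width = |40.365° − 42.370°| = 2.005°.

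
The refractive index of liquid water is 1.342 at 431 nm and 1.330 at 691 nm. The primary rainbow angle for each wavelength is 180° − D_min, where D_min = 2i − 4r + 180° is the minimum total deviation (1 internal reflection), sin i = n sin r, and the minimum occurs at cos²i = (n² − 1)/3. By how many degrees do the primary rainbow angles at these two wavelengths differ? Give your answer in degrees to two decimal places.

1.73°

At 431 nm (n = 1.342): cos²i = 0.26699 → i = 58.888°, r = 39.641°, D_min = 139.213°, rainbow angle = 40.787°.
At 691 nm (n = 1.330): cos²i = 0.25630 → i = 59.585°, r = 40.422°, D_min = 137.484°, rainbow angle = 42.516°.
Angular width = |40.787° − 42.516°| = 1.729°.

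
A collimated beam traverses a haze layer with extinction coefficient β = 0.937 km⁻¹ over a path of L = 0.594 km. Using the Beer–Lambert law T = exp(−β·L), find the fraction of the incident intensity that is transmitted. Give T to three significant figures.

τ = β·L = 0.937 × 0.594 = 0.5566.
T = exp(−0.5566) = 0.5732.

0.573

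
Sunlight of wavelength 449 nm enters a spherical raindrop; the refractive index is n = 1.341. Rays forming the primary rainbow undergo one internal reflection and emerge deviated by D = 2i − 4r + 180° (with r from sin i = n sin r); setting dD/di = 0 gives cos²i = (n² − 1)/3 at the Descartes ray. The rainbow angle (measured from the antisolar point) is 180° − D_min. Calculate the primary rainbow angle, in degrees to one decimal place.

40.9°

cos²i = (1.79828 − 1)/3 = 0.26609; i = arccos(0.51584) = 58.946°.
sin r = sin 58.946°/1.341 = 0.63884; r = 39.705°.
D_min = 2·58.946° − 4·39.705° + 180° = 139.071°.
Rainbow angle = 180° − D_min = 40.929°.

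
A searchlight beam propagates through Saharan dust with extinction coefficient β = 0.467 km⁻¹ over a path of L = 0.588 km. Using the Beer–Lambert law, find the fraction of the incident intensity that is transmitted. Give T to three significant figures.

0.760

τ = β·L = 0.467 × 0.588 = 0.2746.
T = exp(−0.2746) = 0.7599.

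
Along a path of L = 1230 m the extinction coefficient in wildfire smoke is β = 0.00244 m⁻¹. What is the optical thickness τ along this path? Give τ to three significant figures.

τ = β·L = 0.00244 × 1230 = 3.0012.

3.00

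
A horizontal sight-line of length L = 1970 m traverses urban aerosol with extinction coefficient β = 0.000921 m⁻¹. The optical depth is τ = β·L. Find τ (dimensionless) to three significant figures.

τ = β·L = 0.000921 × 1970 = 1.8144.

1.81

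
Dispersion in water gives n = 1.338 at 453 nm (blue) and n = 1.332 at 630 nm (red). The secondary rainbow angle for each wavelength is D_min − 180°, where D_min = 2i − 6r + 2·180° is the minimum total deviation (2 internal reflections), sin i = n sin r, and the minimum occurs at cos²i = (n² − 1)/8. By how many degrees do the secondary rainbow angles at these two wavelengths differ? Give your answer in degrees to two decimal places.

1.56°

At 453 nm (n = 1.338): cos²i = 0.09878 → i = 71.682°, r = 45.195°, D_min = 232.193°, rainbow angle = 52.193°.
At 630 nm (n = 1.332): cos²i = 0.09678 → i = 71.875°, r = 45.520°, D_min = 230.628°, rainbow angle = 50.628°.
Angular width = |52.193° − 50.628°| = 1.564°.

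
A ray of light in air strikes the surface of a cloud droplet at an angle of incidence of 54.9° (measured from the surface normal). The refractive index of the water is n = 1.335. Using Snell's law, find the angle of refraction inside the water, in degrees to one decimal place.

Snell: sin θ_r = sin θ_i / n = sin 54.9° / 1.335 = 0.8181 / 1.335 = 0.6128.
θ_r = arcsin(0.6128) = 37.80°.

37.8°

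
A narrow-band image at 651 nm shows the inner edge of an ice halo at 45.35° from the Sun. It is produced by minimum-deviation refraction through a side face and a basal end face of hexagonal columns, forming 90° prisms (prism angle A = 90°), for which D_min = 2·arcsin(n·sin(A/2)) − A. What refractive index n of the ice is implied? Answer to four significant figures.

1.308

Rearranging: n = sin((D_min + A)/2) / sin(A/2).
(D_min + A)/2 = (45.35° + 90°)/2 = 67.675°.
n = sin 67.675° / sin 45° = 0.9250 / 0.7071 = 1.3082.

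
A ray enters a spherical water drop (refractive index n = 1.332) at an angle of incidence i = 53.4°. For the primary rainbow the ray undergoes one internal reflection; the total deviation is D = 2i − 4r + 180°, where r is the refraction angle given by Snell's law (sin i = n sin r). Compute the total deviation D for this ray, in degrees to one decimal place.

sin r = sin 53.4° / 1.332 = 0.8028/1.332 = 0.6027; r = 37.06°.
D = 2·53.4° − 4·37.06° + 180° = 106.80° − 148.26° + 180° = 138.54°.

138.5°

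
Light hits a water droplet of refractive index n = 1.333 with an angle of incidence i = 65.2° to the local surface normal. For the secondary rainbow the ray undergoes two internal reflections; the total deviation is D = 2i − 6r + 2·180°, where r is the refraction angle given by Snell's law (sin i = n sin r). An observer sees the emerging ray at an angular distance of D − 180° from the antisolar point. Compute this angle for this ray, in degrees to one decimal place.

52.9°

sin r = sin 65.2° / 1.333 = 0.9078/1.333 = 0.6810; r = 42.92°.
D = 2·65.2° − 6·42.92° + 2·180° = 130.40° − 257.53° + 360° = 232.87°.
Angle from antisolar point = D − 180° = 52.87°.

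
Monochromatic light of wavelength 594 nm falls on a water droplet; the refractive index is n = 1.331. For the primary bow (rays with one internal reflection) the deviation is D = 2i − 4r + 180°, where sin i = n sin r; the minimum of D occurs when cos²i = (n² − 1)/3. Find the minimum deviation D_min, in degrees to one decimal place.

cos²i = (1.77156 − 1)/3 = 0.25719; i = arccos(0.50714) = 59.527°.
sin r = sin 59.527°/1.331 = 0.64753; r = 40.356°.
D_min = 2·59.527° − 4·40.356° + 180° = 137.630°.

137.6°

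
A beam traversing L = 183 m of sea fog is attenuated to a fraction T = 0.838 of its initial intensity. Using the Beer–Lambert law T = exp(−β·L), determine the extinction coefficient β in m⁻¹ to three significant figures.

0.000966 m⁻¹

Beer–Lambert: T = exp(−βL) ⇒ β = −ln(T)/L = −ln(0.838)/183 = 0.1767/183 = 0.0009658 m⁻¹.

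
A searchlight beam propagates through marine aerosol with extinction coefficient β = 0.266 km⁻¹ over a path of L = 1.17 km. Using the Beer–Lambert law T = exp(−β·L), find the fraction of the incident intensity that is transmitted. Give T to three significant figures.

0.733

τ = β·L = 0.266 × 1.17 = 0.3112.
T = exp(−0.3112) = 0.7326.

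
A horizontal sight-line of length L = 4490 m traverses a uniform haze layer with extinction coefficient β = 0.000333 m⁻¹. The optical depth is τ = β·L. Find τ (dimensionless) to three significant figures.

1.50

τ = β·L = 0.000333 × 4490 = 1.4952.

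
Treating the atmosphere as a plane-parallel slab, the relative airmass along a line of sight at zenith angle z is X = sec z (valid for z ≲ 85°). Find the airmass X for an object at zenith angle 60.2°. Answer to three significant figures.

2.01

X = sec z = 1/cos 60.2° = 1/0.4970 = 2.0122.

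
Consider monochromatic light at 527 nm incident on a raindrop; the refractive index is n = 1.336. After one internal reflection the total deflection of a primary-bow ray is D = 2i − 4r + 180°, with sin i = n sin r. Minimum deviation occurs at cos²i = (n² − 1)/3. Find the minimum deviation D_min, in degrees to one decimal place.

138.4°

cos²i = (1.78490 − 1)/3 = 0.26163; i = arccos(0.51150) = 59.236°.
sin r = sin 59.236°/1.336 = 0.64318; r = 40.029°.
D_min = 2·59.236° − 4·40.029° + 180° = 138.356°.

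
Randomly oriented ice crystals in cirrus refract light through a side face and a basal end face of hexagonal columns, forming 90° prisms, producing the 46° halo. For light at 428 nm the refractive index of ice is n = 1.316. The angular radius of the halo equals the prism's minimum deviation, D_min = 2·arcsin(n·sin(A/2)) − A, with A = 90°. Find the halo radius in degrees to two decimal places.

n·sin(A/2) = 1.316 × sin 45° = 1.316 × 0.7071 = 0.9306.
D_min = 2·arcsin(0.9306) − 90° = 2 × 68.521° − 90° = 47.042°.

47.04°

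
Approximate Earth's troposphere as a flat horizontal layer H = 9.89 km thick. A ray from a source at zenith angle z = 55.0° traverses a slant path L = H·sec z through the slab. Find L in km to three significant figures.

17.2 km

sec z = 1/cos 55.0° = 1.7434.
L = 9.89 × 1.7434 = 17.243 km.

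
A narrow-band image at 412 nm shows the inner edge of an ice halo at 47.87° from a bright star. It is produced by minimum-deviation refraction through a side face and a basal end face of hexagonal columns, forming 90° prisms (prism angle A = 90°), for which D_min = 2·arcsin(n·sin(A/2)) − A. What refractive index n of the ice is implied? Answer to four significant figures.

1.320

Rearranging: n = sin((D_min + A)/2) / sin(A/2).
(D_min + A)/2 = (47.87° + 90°)/2 = 68.935°.
n = sin 68.935° / sin 45° = 0.9332 / 0.7071 = 1.3197.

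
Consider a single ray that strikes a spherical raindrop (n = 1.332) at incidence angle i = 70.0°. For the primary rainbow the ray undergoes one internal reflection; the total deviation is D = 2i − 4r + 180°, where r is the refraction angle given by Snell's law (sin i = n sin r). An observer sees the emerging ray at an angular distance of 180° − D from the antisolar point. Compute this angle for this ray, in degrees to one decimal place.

sin r = sin 70.0° / 1.332 = 0.9397/1.332 = 0.7055; r = 44.87°.
D = 2·70.0° − 4·44.87° + 180° = 140.00° − 179.47° + 180° = 140.53°.
Angle from antisolar point = 180° − D = 39.47°.

39.5°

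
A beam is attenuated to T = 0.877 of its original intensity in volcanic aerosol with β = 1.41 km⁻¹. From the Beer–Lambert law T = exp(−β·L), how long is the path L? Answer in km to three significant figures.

0.0931 km

Beer–Lambert: T = exp(−βL) ⇒ L = −ln(T)/β = −ln(0.877)/1.41 = 0.1312/1.41 = 0.09308 km.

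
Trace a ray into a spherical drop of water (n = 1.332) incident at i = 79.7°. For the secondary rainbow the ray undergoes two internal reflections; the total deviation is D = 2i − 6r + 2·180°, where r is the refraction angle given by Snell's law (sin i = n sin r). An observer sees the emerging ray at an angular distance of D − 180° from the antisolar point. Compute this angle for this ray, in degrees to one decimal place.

53.7°

sin r = sin 79.7° / 1.332 = 0.9839/1.332 = 0.7387; r = 47.62°.
D = 2·79.7° − 6·47.62° + 2·180° = 159.40° − 285.70° + 360° = 233.70°.
Angle from antisolar point = D − 180° = 53.70°.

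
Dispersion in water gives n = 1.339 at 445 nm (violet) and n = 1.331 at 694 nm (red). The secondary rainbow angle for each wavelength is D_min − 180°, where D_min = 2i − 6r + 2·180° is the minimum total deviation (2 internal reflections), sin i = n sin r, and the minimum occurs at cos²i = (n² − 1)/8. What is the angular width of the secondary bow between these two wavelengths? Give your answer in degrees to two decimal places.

At 445 nm (n = 1.339): cos²i = 0.09912 → i = 71.650°, r = 45.141°, D_min = 232.451°, rainbow angle = 52.451°.
At 694 nm (n = 1.331): cos²i = 0.09645 → i = 71.907°, r = 45.575°, D_min = 230.365°, rainbow angle = 50.365°.
Angular width = |52.451° − 50.365°| = 2.086°.

2.09°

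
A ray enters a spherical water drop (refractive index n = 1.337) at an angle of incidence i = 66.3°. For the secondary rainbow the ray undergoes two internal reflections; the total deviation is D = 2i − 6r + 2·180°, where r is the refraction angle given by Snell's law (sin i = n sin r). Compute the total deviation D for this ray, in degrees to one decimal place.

233.3°

sin r = sin 66.3° / 1.337 = 0.9157/1.337 = 0.6849; r = 43.22°.
D = 2·66.3° − 6·43.22° + 2·180° = 132.60° − 259.35° + 360° = 233.25°.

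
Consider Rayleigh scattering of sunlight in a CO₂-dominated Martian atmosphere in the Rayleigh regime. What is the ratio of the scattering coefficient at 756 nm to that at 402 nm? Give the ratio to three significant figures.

0.0799

Rayleigh scattering ∝ λ⁻⁴, so the ratio of coefficients is the inverse fourth power of the wavelength ratio.
σ(756)/σ(402) = (402/756)⁴ = (0.5317)⁴ = 0.07995.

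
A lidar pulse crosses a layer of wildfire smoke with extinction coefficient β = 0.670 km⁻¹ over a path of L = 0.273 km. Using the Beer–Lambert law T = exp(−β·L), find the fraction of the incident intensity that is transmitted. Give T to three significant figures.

0.833

τ = β·L = 0.670 × 0.273 = 0.1829.
T = exp(−0.1829) = 0.8328.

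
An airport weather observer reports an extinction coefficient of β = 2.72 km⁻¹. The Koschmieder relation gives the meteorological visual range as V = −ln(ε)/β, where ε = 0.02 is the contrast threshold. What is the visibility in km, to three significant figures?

1.44 km

V = −ln(0.02) / 2.72 = 3.912 / 2.72 = 1.4382 km.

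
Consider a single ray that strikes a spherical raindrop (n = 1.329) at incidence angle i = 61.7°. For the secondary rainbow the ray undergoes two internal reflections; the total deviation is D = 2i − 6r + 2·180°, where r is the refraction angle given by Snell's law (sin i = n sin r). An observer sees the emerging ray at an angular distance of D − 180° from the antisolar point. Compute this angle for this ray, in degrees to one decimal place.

sin r = sin 61.7° / 1.329 = 0.8805/1.329 = 0.6625; r = 41.49°.
D = 2·61.7° − 6·41.49° + 2·180° = 123.40° − 248.95° + 360° = 234.45°.
Angle from antisolar point = D − 180° = 54.45°.

54.4°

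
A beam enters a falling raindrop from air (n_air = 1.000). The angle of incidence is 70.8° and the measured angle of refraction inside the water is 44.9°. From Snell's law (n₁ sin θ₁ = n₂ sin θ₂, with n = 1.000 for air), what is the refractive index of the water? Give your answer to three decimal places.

n = sin θ_i / sin θ_r = sin 70.8° / sin 44.9° = 0.9444 / 0.7059 = 1.3379.

1.338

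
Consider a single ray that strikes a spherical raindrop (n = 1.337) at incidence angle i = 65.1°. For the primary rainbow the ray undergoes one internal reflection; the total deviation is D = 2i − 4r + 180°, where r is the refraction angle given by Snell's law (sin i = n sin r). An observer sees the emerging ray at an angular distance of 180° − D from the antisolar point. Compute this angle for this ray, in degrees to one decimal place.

40.7°

sin r = sin 65.1° / 1.337 = 0.9070/1.337 = 0.6784; r = 42.72°.
D = 2·65.1° − 4·42.72° + 180° = 130.20° − 170.88° + 180° = 139.32°.
Angle from antisolar point = 180° − D = 40.68°.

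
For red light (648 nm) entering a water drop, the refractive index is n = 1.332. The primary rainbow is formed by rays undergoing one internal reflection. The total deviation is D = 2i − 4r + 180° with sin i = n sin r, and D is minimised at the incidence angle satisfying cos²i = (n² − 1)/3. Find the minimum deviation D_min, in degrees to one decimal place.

cos²i = (1.77422 − 1)/3 = 0.25807; i = arccos(0.50801) = 59.469°.
sin r = sin 59.469°/1.332 = 0.64666; r = 40.290°.
D_min = 2·59.469° − 4·40.290° + 180° = 137.776°.

137.8°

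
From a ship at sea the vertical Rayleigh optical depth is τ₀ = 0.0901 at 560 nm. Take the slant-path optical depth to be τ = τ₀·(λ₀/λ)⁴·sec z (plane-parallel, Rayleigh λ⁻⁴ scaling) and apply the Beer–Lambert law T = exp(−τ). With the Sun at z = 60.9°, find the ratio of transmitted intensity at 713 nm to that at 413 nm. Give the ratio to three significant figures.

1.74

Airmass: sec 60.9° = 2.0562.
τ(713 nm) = 0.0901 × (560/713)⁴ × 2.0562 = 0.0901 × 0.3805 × 2.0562 = 0.0705.
τ(413 nm) = 0.0901 × (560/413)⁴ × 2.0562 = 0.0901 × 3.3803 × 2.0562 = 0.6262.
T(713)/T(413) = exp(τ_B − τ_A) = exp(0.5557) = 1.7432.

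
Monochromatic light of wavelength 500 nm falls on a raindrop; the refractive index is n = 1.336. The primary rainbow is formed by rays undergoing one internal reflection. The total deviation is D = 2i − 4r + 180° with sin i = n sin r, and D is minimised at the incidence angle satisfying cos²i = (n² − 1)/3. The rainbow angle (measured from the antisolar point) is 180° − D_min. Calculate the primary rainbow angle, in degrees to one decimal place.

41.6°

cos²i = (1.78490 − 1)/3 = 0.26163; i = arccos(0.51150) = 59.236°.
sin r = sin 59.236°/1.336 = 0.64318; r = 40.029°.
D_min = 2·59.236° − 4·40.029° + 180° = 138.356°.
Rainbow angle = 180° − D_min = 41.644°.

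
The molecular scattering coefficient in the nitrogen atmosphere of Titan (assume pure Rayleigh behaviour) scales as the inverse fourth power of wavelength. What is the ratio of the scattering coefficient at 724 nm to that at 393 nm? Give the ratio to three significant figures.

Rayleigh scattering ∝ λ⁻⁴, so the ratio of coefficients is the inverse fourth power of the wavelength ratio.
σ(724)/σ(393) = (393/724)⁴ = (0.5428)⁴ = 0.08682.

0.0868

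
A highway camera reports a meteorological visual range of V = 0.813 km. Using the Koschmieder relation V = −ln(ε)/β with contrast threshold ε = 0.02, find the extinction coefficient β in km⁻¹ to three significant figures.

4.81 km⁻¹

β = −ln(0.02) / V = 3.912 / 0.813 = 4.8118 km⁻¹.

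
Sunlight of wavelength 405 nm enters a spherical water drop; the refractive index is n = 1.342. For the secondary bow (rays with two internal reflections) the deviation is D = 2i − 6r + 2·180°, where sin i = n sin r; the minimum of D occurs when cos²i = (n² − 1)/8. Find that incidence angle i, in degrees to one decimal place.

71.6°

cos²i = (1.342² − 1)/8 = (1.80096 − 1)/8 = 0.10012.
cos i = 0.31642, so i = 71.554°.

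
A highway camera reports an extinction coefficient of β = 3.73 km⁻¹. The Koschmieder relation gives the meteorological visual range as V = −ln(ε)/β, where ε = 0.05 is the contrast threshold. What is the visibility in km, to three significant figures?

0.803 km

V = −ln(0.05) / 3.73 = 2.996 / 3.73 = 0.8031 km.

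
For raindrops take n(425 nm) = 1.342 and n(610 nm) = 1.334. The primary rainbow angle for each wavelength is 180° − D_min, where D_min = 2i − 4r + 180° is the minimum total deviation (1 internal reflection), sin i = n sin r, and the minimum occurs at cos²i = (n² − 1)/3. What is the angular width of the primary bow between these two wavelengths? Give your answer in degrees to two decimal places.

At 425 nm (n = 1.342): cos²i = 0.26699 → i = 58.888°, r = 39.641°, D_min = 139.213°, rainbow angle = 40.787°.
At 610 nm (n = 1.334): cos²i = 0.25985 → i = 59.352°, r = 40.159°, D_min = 138.067°, rainbow angle = 41.933°.
Angular width = |40.787° − 41.933°| = 1.146°.

1.15°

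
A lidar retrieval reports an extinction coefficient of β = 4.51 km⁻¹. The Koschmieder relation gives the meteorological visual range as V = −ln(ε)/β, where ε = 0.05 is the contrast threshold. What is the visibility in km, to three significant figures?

0.664 km

V = −ln(0.05) / 4.51 = 2.996 / 4.51 = 0.6642 km.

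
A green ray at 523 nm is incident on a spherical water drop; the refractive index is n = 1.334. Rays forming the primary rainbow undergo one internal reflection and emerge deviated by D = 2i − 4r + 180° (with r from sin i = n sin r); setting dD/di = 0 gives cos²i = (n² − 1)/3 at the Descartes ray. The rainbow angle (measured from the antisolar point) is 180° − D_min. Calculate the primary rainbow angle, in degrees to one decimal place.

cos²i = (1.77956 − 1)/3 = 0.25985; i = arccos(0.50976) = 59.352°.
sin r = sin 59.352°/1.334 = 0.64492; r = 40.159°.
D_min = 2·59.352° − 4·40.159° + 180° = 138.067°.
Rainbow angle = 180° − D_min = 41.933°.

41.9°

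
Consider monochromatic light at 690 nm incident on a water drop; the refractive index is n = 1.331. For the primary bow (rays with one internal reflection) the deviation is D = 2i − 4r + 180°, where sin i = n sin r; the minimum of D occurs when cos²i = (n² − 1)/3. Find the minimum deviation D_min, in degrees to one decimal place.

137.6°

cos²i = (1.77156 − 1)/3 = 0.25719; i = arccos(0.50714) = 59.527°.
sin r = sin 59.527°/1.331 = 0.64753; r = 40.356°.
D_min = 2·59.527° − 4·40.356° + 180° = 137.630°.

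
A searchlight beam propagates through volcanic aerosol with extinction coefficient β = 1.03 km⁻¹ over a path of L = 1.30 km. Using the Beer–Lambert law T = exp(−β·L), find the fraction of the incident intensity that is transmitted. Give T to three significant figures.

0.262

τ = β·L = 1.03 × 1.30 = 1.3390.
T = exp(−1.3390) = 0.2621.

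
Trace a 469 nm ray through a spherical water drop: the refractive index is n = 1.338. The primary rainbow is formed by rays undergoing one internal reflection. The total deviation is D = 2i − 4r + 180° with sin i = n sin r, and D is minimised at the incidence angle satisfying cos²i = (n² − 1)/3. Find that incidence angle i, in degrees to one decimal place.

59.1°

cos²i = (1.338² − 1)/3 = (1.79024 − 1)/3 = 0.26341.
cos i = 0.51324, so i = 59.120°.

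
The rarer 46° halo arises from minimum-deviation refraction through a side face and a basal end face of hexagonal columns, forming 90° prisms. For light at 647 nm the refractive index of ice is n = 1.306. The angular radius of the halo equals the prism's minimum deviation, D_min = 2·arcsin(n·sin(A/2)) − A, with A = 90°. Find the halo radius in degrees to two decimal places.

n·sin(A/2) = 1.306 × sin 45° = 1.306 × 0.7071 = 0.9235.
D_min = 2·arcsin(0.9235) − 90° = 2 × 67.440° − 90° = 44.881°.

44.88°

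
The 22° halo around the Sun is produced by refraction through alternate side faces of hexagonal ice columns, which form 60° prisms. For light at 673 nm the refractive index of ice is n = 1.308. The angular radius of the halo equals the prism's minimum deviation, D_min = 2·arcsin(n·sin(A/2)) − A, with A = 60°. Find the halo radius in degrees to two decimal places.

21.69°

n·sin(A/2) = 1.308 × sin 30° = 1.308 × 0.5000 = 0.6540.
D_min = 2·arcsin(0.6540) − 60° = 2 × 40.844° − 60° = 21.688°.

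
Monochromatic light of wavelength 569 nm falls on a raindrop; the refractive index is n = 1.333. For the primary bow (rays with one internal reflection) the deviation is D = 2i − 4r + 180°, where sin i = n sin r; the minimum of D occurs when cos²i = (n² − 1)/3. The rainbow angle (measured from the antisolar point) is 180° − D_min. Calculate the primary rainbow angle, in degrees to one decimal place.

42.1°

cos²i = (1.77689 − 1)/3 = 0.25896; i = arccos(0.50888) = 59.410°.
sin r = sin 59.410°/1.333 = 0.64579; r = 40.225°.
D_min = 2·59.410° − 4·40.225° + 180° = 137.922°.
Rainbow angle = 180° − D_min = 42.078°.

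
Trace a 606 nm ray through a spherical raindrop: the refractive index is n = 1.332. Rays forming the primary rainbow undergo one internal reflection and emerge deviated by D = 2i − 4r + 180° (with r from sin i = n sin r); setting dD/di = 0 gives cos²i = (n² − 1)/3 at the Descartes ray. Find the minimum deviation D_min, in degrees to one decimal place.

cos²i = (1.77422 − 1)/3 = 0.25807; i = arccos(0.50801) = 59.469°.
sin r = sin 59.469°/1.332 = 0.64666; r = 40.290°.
D_min = 2·59.469° − 4·40.290° + 180° = 137.776°.

137.8°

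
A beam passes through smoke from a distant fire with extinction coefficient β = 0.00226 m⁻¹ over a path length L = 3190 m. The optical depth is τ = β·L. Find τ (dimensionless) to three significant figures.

7.21

τ = β·L = 0.00226 × 3190 = 7.2094.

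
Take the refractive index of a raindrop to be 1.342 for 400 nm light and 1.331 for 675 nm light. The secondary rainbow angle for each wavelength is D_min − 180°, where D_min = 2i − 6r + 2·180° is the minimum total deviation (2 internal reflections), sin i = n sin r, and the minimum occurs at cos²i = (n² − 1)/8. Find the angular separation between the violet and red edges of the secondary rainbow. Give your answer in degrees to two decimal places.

At 400 nm (n = 1.342): cos²i = 0.10012 → i = 71.554°, r = 44.981°, D_min = 233.222°, rainbow angle = 53.222°.
At 675 nm (n = 1.331): cos²i = 0.09645 → i = 71.907°, r = 45.575°, D_min = 230.365°, rainbow angle = 50.365°.
Angular width = |53.222° − 50.365°| = 2.857°.

2.86°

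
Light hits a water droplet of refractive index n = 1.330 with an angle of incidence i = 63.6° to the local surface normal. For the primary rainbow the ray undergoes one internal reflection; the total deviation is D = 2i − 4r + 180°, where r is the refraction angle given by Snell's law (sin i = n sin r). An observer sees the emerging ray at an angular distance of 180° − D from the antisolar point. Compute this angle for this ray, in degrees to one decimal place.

sin r = sin 63.6° / 1.330 = 0.8957/1.330 = 0.6735; r = 42.34°.
D = 2·63.6° − 4·42.34° + 180° = 127.20° − 169.34° + 180° = 137.86°.
Angle from antisolar point = 180° − D = 42.14°.

42.1°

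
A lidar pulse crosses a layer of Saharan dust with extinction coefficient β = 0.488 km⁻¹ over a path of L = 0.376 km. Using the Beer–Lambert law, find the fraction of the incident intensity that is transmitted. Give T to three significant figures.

τ = β·L = 0.488 × 0.376 = 0.1835.
T = exp(−0.1835) = 0.8324.

0.832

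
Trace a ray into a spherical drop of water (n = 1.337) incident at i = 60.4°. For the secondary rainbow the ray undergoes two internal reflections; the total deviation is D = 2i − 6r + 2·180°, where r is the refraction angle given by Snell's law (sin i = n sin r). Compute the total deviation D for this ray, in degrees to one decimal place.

sin r = sin 60.4° / 1.337 = 0.8695/1.337 = 0.6503; r = 40.57°.
D = 2·60.4° − 6·40.57° + 2·180° = 120.80° − 243.40° + 360° = 237.40°.

237.4°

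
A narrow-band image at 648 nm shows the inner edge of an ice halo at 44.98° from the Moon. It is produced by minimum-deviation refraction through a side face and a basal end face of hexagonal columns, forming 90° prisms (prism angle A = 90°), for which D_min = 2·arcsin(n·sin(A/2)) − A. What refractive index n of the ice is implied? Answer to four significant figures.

1.306

Rearranging: n = sin((D_min + A)/2) / sin(A/2).
(D_min + A)/2 = (44.98° + 90°)/2 = 67.490°.
n = sin 67.490° / sin 45° = 0.9238 / 0.7071 = 1.3065.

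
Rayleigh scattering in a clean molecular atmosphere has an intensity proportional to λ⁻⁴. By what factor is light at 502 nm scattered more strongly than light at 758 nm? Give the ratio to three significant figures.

Rayleigh scattering ∝ λ⁻⁴, so the ratio of coefficients is the inverse fourth power of the wavelength ratio.
σ(502)/σ(758) = (758/502)⁴ = (1.5100)⁴ = 5.198.

5.20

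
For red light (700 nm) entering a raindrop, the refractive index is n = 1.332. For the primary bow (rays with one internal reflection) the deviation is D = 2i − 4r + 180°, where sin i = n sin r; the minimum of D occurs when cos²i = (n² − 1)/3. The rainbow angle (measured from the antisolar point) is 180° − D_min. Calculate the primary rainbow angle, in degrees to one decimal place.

cos²i = (1.77422 − 1)/3 = 0.25807; i = arccos(0.50801) = 59.469°.
sin r = sin 59.469°/1.332 = 0.64666; r = 40.290°.
D_min = 2·59.469° − 4·40.290° + 180° = 137.776°.
Rainbow angle = 180° − D_min = 42.224°.

42.2°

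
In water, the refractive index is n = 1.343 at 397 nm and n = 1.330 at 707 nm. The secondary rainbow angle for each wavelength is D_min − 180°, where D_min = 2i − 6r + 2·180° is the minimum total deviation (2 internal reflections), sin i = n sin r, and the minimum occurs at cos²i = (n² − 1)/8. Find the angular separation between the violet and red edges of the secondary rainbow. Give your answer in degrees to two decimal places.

3.38°

At 397 nm (n = 1.343): cos²i = 0.10046 → i = 71.522°, r = 44.928°, D_min = 233.478°, rainbow angle = 53.478°.
At 707 nm (n = 1.330): cos²i = 0.09611 → i = 71.940°, r = 45.630°, D_min = 230.101°, rainbow angle = 50.101°.
Angular width = |53.478° − 50.101°| = 3.377°.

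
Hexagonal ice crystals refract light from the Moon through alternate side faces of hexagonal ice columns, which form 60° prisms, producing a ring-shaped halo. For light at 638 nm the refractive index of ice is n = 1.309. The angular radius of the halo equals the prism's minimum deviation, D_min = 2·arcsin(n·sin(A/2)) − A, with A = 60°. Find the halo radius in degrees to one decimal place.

21.8°

n·sin(A/2) = 1.309 × sin 30° = 1.309 × 0.5000 = 0.6545.
D_min = 2·arcsin(0.6545) − 60° = 2 × 40.882° − 60° = 21.763°.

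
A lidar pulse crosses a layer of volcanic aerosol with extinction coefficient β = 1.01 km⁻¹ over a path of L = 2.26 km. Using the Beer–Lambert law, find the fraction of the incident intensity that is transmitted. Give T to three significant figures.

0.102

τ = β·L = 1.01 × 2.26 = 2.2826.
T = exp(−2.2826) = 0.1020.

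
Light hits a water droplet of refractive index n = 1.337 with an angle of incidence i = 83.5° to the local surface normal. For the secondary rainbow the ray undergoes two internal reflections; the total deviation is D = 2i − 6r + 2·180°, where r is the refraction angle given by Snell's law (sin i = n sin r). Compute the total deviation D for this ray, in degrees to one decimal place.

sin r = sin 83.5° / 1.337 = 0.9936/1.337 = 0.7431; r = 48.00°.
D = 2·83.5° − 6·48.00° + 2·180° = 167.00° − 288.00° + 360° = 239.00°.

239.0°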